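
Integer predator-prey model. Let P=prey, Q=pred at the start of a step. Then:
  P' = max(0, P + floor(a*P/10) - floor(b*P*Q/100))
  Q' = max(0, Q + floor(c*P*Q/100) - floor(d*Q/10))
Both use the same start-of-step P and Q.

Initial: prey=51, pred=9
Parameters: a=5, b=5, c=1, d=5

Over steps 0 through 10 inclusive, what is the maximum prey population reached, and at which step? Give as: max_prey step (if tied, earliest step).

Step 1: prey: 51+25-22=54; pred: 9+4-4=9
Step 2: prey: 54+27-24=57; pred: 9+4-4=9
Step 3: prey: 57+28-25=60; pred: 9+5-4=10
Step 4: prey: 60+30-30=60; pred: 10+6-5=11
Step 5: prey: 60+30-33=57; pred: 11+6-5=12
Step 6: prey: 57+28-34=51; pred: 12+6-6=12
Step 7: prey: 51+25-30=46; pred: 12+6-6=12
Step 8: prey: 46+23-27=42; pred: 12+5-6=11
Step 9: prey: 42+21-23=40; pred: 11+4-5=10
Step 10: prey: 40+20-20=40; pred: 10+4-5=9
Max prey = 60 at step 3

Answer: 60 3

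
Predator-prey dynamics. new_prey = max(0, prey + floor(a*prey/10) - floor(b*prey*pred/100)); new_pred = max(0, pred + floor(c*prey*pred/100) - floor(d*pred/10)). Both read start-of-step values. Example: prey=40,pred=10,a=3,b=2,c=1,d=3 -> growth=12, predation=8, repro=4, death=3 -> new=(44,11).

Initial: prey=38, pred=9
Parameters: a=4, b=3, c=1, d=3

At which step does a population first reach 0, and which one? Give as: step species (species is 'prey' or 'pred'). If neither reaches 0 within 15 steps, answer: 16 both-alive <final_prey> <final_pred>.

Step 1: prey: 38+15-10=43; pred: 9+3-2=10
Step 2: prey: 43+17-12=48; pred: 10+4-3=11
Step 3: prey: 48+19-15=52; pred: 11+5-3=13
Step 4: prey: 52+20-20=52; pred: 13+6-3=16
Step 5: prey: 52+20-24=48; pred: 16+8-4=20
Step 6: prey: 48+19-28=39; pred: 20+9-6=23
Step 7: prey: 39+15-26=28; pred: 23+8-6=25
Step 8: prey: 28+11-21=18; pred: 25+7-7=25
Step 9: prey: 18+7-13=12; pred: 25+4-7=22
Step 10: prey: 12+4-7=9; pred: 22+2-6=18
Step 11: prey: 9+3-4=8; pred: 18+1-5=14
Step 12: prey: 8+3-3=8; pred: 14+1-4=11
Step 13: prey: 8+3-2=9; pred: 11+0-3=8
Step 14: prey: 9+3-2=10; pred: 8+0-2=6
Step 15: prey: 10+4-1=13; pred: 6+0-1=5
No extinction within 15 steps

Answer: 16 both-alive 13 5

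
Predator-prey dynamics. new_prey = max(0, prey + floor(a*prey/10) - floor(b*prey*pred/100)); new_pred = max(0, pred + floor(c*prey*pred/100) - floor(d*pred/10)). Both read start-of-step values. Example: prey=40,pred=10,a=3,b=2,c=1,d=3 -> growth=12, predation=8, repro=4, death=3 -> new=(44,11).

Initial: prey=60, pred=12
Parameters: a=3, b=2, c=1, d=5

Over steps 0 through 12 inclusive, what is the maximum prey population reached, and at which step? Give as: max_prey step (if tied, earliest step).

Step 1: prey: 60+18-14=64; pred: 12+7-6=13
Step 2: prey: 64+19-16=67; pred: 13+8-6=15
Step 3: prey: 67+20-20=67; pred: 15+10-7=18
Step 4: prey: 67+20-24=63; pred: 18+12-9=21
Step 5: prey: 63+18-26=55; pred: 21+13-10=24
Step 6: prey: 55+16-26=45; pred: 24+13-12=25
Step 7: prey: 45+13-22=36; pred: 25+11-12=24
Step 8: prey: 36+10-17=29; pred: 24+8-12=20
Step 9: prey: 29+8-11=26; pred: 20+5-10=15
Step 10: prey: 26+7-7=26; pred: 15+3-7=11
Step 11: prey: 26+7-5=28; pred: 11+2-5=8
Step 12: prey: 28+8-4=32; pred: 8+2-4=6
Max prey = 67 at step 2

Answer: 67 2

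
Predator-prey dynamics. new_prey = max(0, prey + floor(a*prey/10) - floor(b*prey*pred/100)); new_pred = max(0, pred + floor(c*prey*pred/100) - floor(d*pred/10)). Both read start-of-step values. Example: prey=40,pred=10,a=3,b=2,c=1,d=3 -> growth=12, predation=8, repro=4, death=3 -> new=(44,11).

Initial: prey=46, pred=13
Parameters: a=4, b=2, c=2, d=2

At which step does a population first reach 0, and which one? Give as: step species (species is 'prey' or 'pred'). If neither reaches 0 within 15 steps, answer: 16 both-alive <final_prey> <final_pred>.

Answer: 4 prey

Derivation:
Step 1: prey: 46+18-11=53; pred: 13+11-2=22
Step 2: prey: 53+21-23=51; pred: 22+23-4=41
Step 3: prey: 51+20-41=30; pred: 41+41-8=74
Step 4: prey: 30+12-44=0; pred: 74+44-14=104
First extinction: prey at step 4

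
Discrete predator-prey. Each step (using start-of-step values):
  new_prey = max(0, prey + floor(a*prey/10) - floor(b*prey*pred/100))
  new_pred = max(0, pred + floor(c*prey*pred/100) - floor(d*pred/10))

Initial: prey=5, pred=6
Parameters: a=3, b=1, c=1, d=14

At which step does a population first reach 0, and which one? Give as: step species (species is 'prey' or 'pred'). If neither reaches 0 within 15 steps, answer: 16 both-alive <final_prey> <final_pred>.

Step 1: prey: 5+1-0=6; pred: 6+0-8=0
First extinction: pred at step 1

Answer: 1 pred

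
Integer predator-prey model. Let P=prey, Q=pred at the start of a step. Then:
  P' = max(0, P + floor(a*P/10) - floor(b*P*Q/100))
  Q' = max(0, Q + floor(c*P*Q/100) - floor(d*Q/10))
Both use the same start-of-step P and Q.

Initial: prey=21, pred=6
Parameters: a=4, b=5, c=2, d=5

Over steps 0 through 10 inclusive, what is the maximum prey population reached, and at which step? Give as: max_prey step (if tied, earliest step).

Answer: 42 6

Derivation:
Step 1: prey: 21+8-6=23; pred: 6+2-3=5
Step 2: prey: 23+9-5=27; pred: 5+2-2=5
Step 3: prey: 27+10-6=31; pred: 5+2-2=5
Step 4: prey: 31+12-7=36; pred: 5+3-2=6
Step 5: prey: 36+14-10=40; pred: 6+4-3=7
Step 6: prey: 40+16-14=42; pred: 7+5-3=9
Step 7: prey: 42+16-18=40; pred: 9+7-4=12
Step 8: prey: 40+16-24=32; pred: 12+9-6=15
Step 9: prey: 32+12-24=20; pred: 15+9-7=17
Step 10: prey: 20+8-17=11; pred: 17+6-8=15
Max prey = 42 at step 6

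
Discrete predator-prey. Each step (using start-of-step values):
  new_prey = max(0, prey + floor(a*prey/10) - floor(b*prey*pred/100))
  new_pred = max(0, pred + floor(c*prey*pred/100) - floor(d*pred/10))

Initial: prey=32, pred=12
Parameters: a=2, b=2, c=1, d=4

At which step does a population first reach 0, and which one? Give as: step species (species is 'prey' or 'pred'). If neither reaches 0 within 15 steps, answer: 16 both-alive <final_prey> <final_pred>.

Answer: 16 both-alive 54 10

Derivation:
Step 1: prey: 32+6-7=31; pred: 12+3-4=11
Step 2: prey: 31+6-6=31; pred: 11+3-4=10
Step 3: prey: 31+6-6=31; pred: 10+3-4=9
Step 4: prey: 31+6-5=32; pred: 9+2-3=8
Step 5: prey: 32+6-5=33; pred: 8+2-3=7
Step 6: prey: 33+6-4=35; pred: 7+2-2=7
Step 7: prey: 35+7-4=38; pred: 7+2-2=7
Step 8: prey: 38+7-5=40; pred: 7+2-2=7
Step 9: prey: 40+8-5=43; pred: 7+2-2=7
Step 10: prey: 43+8-6=45; pred: 7+3-2=8
Step 11: prey: 45+9-7=47; pred: 8+3-3=8
Step 12: prey: 47+9-7=49; pred: 8+3-3=8
Step 13: prey: 49+9-7=51; pred: 8+3-3=8
Step 14: prey: 51+10-8=53; pred: 8+4-3=9
Step 15: prey: 53+10-9=54; pred: 9+4-3=10
No extinction within 15 steps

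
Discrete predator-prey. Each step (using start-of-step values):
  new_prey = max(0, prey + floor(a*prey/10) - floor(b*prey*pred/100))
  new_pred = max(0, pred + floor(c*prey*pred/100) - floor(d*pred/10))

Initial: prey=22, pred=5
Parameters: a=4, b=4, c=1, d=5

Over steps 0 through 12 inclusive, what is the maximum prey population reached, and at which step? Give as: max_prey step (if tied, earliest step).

Answer: 259 10

Derivation:
Step 1: prey: 22+8-4=26; pred: 5+1-2=4
Step 2: prey: 26+10-4=32; pred: 4+1-2=3
Step 3: prey: 32+12-3=41; pred: 3+0-1=2
Step 4: prey: 41+16-3=54; pred: 2+0-1=1
Step 5: prey: 54+21-2=73; pred: 1+0-0=1
Step 6: prey: 73+29-2=100; pred: 1+0-0=1
Step 7: prey: 100+40-4=136; pred: 1+1-0=2
Step 8: prey: 136+54-10=180; pred: 2+2-1=3
Step 9: prey: 180+72-21=231; pred: 3+5-1=7
Step 10: prey: 231+92-64=259; pred: 7+16-3=20
Step 11: prey: 259+103-207=155; pred: 20+51-10=61
Step 12: prey: 155+62-378=0; pred: 61+94-30=125
Max prey = 259 at step 10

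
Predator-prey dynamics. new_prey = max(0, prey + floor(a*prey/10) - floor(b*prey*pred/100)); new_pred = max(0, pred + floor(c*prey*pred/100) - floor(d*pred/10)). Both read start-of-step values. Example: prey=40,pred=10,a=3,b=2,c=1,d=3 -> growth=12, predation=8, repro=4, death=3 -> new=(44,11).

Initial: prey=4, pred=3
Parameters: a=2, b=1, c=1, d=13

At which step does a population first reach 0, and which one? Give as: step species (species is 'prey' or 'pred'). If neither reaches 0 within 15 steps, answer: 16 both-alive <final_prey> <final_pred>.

Step 1: prey: 4+0-0=4; pred: 3+0-3=0
First extinction: pred at step 1

Answer: 1 pred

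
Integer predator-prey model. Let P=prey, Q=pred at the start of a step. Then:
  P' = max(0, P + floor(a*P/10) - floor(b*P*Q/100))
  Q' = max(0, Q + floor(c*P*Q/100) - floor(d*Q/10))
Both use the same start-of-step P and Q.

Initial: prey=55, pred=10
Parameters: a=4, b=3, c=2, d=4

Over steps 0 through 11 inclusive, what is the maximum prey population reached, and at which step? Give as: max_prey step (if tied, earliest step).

Answer: 61 1

Derivation:
Step 1: prey: 55+22-16=61; pred: 10+11-4=17
Step 2: prey: 61+24-31=54; pred: 17+20-6=31
Step 3: prey: 54+21-50=25; pred: 31+33-12=52
Step 4: prey: 25+10-39=0; pred: 52+26-20=58
Step 5: prey: 0+0-0=0; pred: 58+0-23=35
Step 6: prey: 0+0-0=0; pred: 35+0-14=21
Step 7: prey: 0+0-0=0; pred: 21+0-8=13
Step 8: prey: 0+0-0=0; pred: 13+0-5=8
Step 9: prey: 0+0-0=0; pred: 8+0-3=5
Step 10: prey: 0+0-0=0; pred: 5+0-2=3
Step 11: prey: 0+0-0=0; pred: 3+0-1=2
Max prey = 61 at step 1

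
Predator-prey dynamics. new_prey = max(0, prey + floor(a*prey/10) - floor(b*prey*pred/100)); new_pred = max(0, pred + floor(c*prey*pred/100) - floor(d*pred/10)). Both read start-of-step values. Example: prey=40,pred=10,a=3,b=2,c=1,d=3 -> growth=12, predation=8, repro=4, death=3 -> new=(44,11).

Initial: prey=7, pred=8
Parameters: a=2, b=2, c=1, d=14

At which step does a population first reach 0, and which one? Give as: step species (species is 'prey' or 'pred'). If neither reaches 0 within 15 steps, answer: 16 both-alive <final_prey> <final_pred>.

Answer: 1 pred

Derivation:
Step 1: prey: 7+1-1=7; pred: 8+0-11=0
First extinction: pred at step 1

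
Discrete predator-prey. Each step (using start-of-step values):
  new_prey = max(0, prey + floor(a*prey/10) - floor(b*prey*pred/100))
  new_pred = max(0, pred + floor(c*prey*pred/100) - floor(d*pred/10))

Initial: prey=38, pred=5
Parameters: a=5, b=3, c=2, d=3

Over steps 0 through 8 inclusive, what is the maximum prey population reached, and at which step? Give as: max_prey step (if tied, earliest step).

Answer: 78 3

Derivation:
Step 1: prey: 38+19-5=52; pred: 5+3-1=7
Step 2: prey: 52+26-10=68; pred: 7+7-2=12
Step 3: prey: 68+34-24=78; pred: 12+16-3=25
Step 4: prey: 78+39-58=59; pred: 25+39-7=57
Step 5: prey: 59+29-100=0; pred: 57+67-17=107
Step 6: prey: 0+0-0=0; pred: 107+0-32=75
Step 7: prey: 0+0-0=0; pred: 75+0-22=53
Step 8: prey: 0+0-0=0; pred: 53+0-15=38
Max prey = 78 at step 3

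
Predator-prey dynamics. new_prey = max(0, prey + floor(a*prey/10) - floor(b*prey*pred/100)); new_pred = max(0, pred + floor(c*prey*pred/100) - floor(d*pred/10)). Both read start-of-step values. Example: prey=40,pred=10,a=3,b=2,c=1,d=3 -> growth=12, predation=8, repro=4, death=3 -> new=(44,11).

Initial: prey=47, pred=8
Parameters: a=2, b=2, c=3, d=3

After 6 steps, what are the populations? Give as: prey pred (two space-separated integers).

Answer: 0 46

Derivation:
Step 1: prey: 47+9-7=49; pred: 8+11-2=17
Step 2: prey: 49+9-16=42; pred: 17+24-5=36
Step 3: prey: 42+8-30=20; pred: 36+45-10=71
Step 4: prey: 20+4-28=0; pred: 71+42-21=92
Step 5: prey: 0+0-0=0; pred: 92+0-27=65
Step 6: prey: 0+0-0=0; pred: 65+0-19=46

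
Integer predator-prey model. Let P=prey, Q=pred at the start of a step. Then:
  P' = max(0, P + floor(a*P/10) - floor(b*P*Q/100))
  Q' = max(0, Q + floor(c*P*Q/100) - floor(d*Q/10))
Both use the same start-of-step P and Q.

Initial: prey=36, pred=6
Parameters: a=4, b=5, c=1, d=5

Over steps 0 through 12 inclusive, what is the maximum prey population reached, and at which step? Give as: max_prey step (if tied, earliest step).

Answer: 81 7

Derivation:
Step 1: prey: 36+14-10=40; pred: 6+2-3=5
Step 2: prey: 40+16-10=46; pred: 5+2-2=5
Step 3: prey: 46+18-11=53; pred: 5+2-2=5
Step 4: prey: 53+21-13=61; pred: 5+2-2=5
Step 5: prey: 61+24-15=70; pred: 5+3-2=6
Step 6: prey: 70+28-21=77; pred: 6+4-3=7
Step 7: prey: 77+30-26=81; pred: 7+5-3=9
Step 8: prey: 81+32-36=77; pred: 9+7-4=12
Step 9: prey: 77+30-46=61; pred: 12+9-6=15
Step 10: prey: 61+24-45=40; pred: 15+9-7=17
Step 11: prey: 40+16-34=22; pred: 17+6-8=15
Step 12: prey: 22+8-16=14; pred: 15+3-7=11
Max prey = 81 at step 7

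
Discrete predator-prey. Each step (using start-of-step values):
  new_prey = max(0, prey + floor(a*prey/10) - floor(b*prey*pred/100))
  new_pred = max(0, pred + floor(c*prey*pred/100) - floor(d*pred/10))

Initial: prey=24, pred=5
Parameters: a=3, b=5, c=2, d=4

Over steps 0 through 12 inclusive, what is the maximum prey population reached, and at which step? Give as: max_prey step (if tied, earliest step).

Answer: 32 6

Derivation:
Step 1: prey: 24+7-6=25; pred: 5+2-2=5
Step 2: prey: 25+7-6=26; pred: 5+2-2=5
Step 3: prey: 26+7-6=27; pred: 5+2-2=5
Step 4: prey: 27+8-6=29; pred: 5+2-2=5
Step 5: prey: 29+8-7=30; pred: 5+2-2=5
Step 6: prey: 30+9-7=32; pred: 5+3-2=6
Step 7: prey: 32+9-9=32; pred: 6+3-2=7
Step 8: prey: 32+9-11=30; pred: 7+4-2=9
Step 9: prey: 30+9-13=26; pred: 9+5-3=11
Step 10: prey: 26+7-14=19; pred: 11+5-4=12
Step 11: prey: 19+5-11=13; pred: 12+4-4=12
Step 12: prey: 13+3-7=9; pred: 12+3-4=11
Max prey = 32 at step 6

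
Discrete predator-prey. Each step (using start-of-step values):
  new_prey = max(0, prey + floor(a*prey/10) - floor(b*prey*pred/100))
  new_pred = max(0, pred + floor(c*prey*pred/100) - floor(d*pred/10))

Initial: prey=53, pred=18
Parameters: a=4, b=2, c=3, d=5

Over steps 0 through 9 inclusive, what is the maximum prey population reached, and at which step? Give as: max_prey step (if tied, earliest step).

Answer: 55 1

Derivation:
Step 1: prey: 53+21-19=55; pred: 18+28-9=37
Step 2: prey: 55+22-40=37; pred: 37+61-18=80
Step 3: prey: 37+14-59=0; pred: 80+88-40=128
Step 4: prey: 0+0-0=0; pred: 128+0-64=64
Step 5: prey: 0+0-0=0; pred: 64+0-32=32
Step 6: prey: 0+0-0=0; pred: 32+0-16=16
Step 7: prey: 0+0-0=0; pred: 16+0-8=8
Step 8: prey: 0+0-0=0; pred: 8+0-4=4
Step 9: prey: 0+0-0=0; pred: 4+0-2=2
Max prey = 55 at step 1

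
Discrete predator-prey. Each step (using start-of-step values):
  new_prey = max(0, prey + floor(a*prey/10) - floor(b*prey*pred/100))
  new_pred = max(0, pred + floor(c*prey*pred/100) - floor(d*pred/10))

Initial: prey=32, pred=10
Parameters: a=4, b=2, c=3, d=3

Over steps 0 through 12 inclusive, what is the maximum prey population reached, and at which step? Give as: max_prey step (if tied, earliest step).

Step 1: prey: 32+12-6=38; pred: 10+9-3=16
Step 2: prey: 38+15-12=41; pred: 16+18-4=30
Step 3: prey: 41+16-24=33; pred: 30+36-9=57
Step 4: prey: 33+13-37=9; pred: 57+56-17=96
Step 5: prey: 9+3-17=0; pred: 96+25-28=93
Step 6: prey: 0+0-0=0; pred: 93+0-27=66
Step 7: prey: 0+0-0=0; pred: 66+0-19=47
Step 8: prey: 0+0-0=0; pred: 47+0-14=33
Step 9: prey: 0+0-0=0; pred: 33+0-9=24
Step 10: prey: 0+0-0=0; pred: 24+0-7=17
Step 11: prey: 0+0-0=0; pred: 17+0-5=12
Step 12: prey: 0+0-0=0; pred: 12+0-3=9
Max prey = 41 at step 2

Answer: 41 2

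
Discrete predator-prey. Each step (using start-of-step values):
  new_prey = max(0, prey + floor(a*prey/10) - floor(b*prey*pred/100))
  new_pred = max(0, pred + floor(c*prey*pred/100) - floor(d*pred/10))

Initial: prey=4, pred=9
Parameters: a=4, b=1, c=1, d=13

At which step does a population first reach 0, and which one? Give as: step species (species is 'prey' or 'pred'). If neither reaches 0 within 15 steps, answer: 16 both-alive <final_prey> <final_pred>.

Answer: 1 pred

Derivation:
Step 1: prey: 4+1-0=5; pred: 9+0-11=0
First extinction: pred at step 1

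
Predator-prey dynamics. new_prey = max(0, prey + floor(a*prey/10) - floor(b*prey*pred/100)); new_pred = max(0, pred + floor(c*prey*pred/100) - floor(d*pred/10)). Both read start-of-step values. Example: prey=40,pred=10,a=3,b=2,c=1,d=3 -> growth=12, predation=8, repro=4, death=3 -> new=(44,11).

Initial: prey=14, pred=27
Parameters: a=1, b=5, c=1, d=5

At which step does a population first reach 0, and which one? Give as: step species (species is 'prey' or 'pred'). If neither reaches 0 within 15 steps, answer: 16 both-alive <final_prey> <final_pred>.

Step 1: prey: 14+1-18=0; pred: 27+3-13=17
First extinction: prey at step 1

Answer: 1 prey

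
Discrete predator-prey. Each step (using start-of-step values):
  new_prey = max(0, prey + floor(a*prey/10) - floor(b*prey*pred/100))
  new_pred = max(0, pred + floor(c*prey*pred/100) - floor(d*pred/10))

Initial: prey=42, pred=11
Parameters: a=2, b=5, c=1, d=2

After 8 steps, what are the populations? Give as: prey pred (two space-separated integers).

Answer: 1 7

Derivation:
Step 1: prey: 42+8-23=27; pred: 11+4-2=13
Step 2: prey: 27+5-17=15; pred: 13+3-2=14
Step 3: prey: 15+3-10=8; pred: 14+2-2=14
Step 4: prey: 8+1-5=4; pred: 14+1-2=13
Step 5: prey: 4+0-2=2; pred: 13+0-2=11
Step 6: prey: 2+0-1=1; pred: 11+0-2=9
Step 7: prey: 1+0-0=1; pred: 9+0-1=8
Step 8: prey: 1+0-0=1; pred: 8+0-1=7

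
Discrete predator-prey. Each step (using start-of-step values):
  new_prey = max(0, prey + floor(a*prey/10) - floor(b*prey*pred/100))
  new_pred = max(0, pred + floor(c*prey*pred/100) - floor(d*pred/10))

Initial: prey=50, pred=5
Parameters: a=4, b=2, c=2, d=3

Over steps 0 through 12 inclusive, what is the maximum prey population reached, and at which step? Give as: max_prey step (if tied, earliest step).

Answer: 84 3

Derivation:
Step 1: prey: 50+20-5=65; pred: 5+5-1=9
Step 2: prey: 65+26-11=80; pred: 9+11-2=18
Step 3: prey: 80+32-28=84; pred: 18+28-5=41
Step 4: prey: 84+33-68=49; pred: 41+68-12=97
Step 5: prey: 49+19-95=0; pred: 97+95-29=163
Step 6: prey: 0+0-0=0; pred: 163+0-48=115
Step 7: prey: 0+0-0=0; pred: 115+0-34=81
Step 8: prey: 0+0-0=0; pred: 81+0-24=57
Step 9: prey: 0+0-0=0; pred: 57+0-17=40
Step 10: prey: 0+0-0=0; pred: 40+0-12=28
Step 11: prey: 0+0-0=0; pred: 28+0-8=20
Step 12: prey: 0+0-0=0; pred: 20+0-6=14
Max prey = 84 at step 3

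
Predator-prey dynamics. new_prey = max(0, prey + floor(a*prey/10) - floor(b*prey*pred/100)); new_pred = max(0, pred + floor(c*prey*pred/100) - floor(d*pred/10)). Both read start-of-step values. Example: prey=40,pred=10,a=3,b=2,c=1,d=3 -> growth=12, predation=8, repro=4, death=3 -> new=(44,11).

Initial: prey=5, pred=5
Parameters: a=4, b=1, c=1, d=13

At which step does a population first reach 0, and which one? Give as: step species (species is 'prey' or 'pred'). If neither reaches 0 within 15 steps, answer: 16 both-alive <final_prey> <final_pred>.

Step 1: prey: 5+2-0=7; pred: 5+0-6=0
First extinction: pred at step 1

Answer: 1 pred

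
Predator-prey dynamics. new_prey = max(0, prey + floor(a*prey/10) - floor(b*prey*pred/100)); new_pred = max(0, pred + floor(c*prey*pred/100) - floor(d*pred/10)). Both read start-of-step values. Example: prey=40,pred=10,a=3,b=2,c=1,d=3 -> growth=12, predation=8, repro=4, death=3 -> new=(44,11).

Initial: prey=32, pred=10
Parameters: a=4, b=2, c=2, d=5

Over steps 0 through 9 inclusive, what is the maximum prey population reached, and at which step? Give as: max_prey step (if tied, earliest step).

Step 1: prey: 32+12-6=38; pred: 10+6-5=11
Step 2: prey: 38+15-8=45; pred: 11+8-5=14
Step 3: prey: 45+18-12=51; pred: 14+12-7=19
Step 4: prey: 51+20-19=52; pred: 19+19-9=29
Step 5: prey: 52+20-30=42; pred: 29+30-14=45
Step 6: prey: 42+16-37=21; pred: 45+37-22=60
Step 7: prey: 21+8-25=4; pred: 60+25-30=55
Step 8: prey: 4+1-4=1; pred: 55+4-27=32
Step 9: prey: 1+0-0=1; pred: 32+0-16=16
Max prey = 52 at step 4

Answer: 52 4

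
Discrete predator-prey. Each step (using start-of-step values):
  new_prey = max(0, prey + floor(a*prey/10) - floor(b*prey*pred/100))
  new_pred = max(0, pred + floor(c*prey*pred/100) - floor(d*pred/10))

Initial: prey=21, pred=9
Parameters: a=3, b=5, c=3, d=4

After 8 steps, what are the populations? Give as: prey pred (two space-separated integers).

Answer: 5 4

Derivation:
Step 1: prey: 21+6-9=18; pred: 9+5-3=11
Step 2: prey: 18+5-9=14; pred: 11+5-4=12
Step 3: prey: 14+4-8=10; pred: 12+5-4=13
Step 4: prey: 10+3-6=7; pred: 13+3-5=11
Step 5: prey: 7+2-3=6; pred: 11+2-4=9
Step 6: prey: 6+1-2=5; pred: 9+1-3=7
Step 7: prey: 5+1-1=5; pred: 7+1-2=6
Step 8: prey: 5+1-1=5; pred: 6+0-2=4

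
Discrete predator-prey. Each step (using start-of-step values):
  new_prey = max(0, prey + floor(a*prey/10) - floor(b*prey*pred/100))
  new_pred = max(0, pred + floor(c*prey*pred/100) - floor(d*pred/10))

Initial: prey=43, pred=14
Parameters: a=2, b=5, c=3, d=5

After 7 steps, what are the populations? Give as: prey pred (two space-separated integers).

Step 1: prey: 43+8-30=21; pred: 14+18-7=25
Step 2: prey: 21+4-26=0; pred: 25+15-12=28
Step 3: prey: 0+0-0=0; pred: 28+0-14=14
Step 4: prey: 0+0-0=0; pred: 14+0-7=7
Step 5: prey: 0+0-0=0; pred: 7+0-3=4
Step 6: prey: 0+0-0=0; pred: 4+0-2=2
Step 7: prey: 0+0-0=0; pred: 2+0-1=1

Answer: 0 1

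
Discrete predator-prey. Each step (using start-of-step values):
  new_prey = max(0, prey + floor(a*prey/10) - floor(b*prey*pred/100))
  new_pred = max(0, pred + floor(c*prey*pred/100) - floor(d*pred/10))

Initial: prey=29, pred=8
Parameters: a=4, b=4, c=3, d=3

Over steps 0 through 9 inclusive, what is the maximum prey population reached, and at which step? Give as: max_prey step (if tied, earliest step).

Step 1: prey: 29+11-9=31; pred: 8+6-2=12
Step 2: prey: 31+12-14=29; pred: 12+11-3=20
Step 3: prey: 29+11-23=17; pred: 20+17-6=31
Step 4: prey: 17+6-21=2; pred: 31+15-9=37
Step 5: prey: 2+0-2=0; pred: 37+2-11=28
Step 6: prey: 0+0-0=0; pred: 28+0-8=20
Step 7: prey: 0+0-0=0; pred: 20+0-6=14
Step 8: prey: 0+0-0=0; pred: 14+0-4=10
Step 9: prey: 0+0-0=0; pred: 10+0-3=7
Max prey = 31 at step 1

Answer: 31 1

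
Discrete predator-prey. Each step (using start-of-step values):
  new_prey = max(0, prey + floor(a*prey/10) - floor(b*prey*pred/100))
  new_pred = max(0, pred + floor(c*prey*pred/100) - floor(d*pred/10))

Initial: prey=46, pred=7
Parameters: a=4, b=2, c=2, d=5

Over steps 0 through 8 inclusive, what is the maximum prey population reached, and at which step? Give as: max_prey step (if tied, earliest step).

Step 1: prey: 46+18-6=58; pred: 7+6-3=10
Step 2: prey: 58+23-11=70; pred: 10+11-5=16
Step 3: prey: 70+28-22=76; pred: 16+22-8=30
Step 4: prey: 76+30-45=61; pred: 30+45-15=60
Step 5: prey: 61+24-73=12; pred: 60+73-30=103
Step 6: prey: 12+4-24=0; pred: 103+24-51=76
Step 7: prey: 0+0-0=0; pred: 76+0-38=38
Step 8: prey: 0+0-0=0; pred: 38+0-19=19
Max prey = 76 at step 3

Answer: 76 3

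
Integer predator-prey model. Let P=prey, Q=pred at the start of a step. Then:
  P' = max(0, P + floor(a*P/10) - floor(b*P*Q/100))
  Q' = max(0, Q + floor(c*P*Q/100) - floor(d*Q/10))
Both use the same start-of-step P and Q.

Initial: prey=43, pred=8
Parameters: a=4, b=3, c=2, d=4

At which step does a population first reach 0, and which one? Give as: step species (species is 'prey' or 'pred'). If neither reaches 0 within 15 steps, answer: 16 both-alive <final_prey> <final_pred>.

Answer: 6 prey

Derivation:
Step 1: prey: 43+17-10=50; pred: 8+6-3=11
Step 2: prey: 50+20-16=54; pred: 11+11-4=18
Step 3: prey: 54+21-29=46; pred: 18+19-7=30
Step 4: prey: 46+18-41=23; pred: 30+27-12=45
Step 5: prey: 23+9-31=1; pred: 45+20-18=47
Step 6: prey: 1+0-1=0; pred: 47+0-18=29
First extinction: prey at step 6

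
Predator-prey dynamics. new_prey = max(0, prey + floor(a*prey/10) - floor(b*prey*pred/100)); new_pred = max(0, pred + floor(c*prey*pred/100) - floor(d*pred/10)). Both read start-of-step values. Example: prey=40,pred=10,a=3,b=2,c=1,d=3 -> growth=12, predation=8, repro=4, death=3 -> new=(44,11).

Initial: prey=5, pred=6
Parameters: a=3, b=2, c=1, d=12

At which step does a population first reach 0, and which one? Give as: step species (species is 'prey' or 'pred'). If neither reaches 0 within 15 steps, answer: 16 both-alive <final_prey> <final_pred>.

Answer: 1 pred

Derivation:
Step 1: prey: 5+1-0=6; pred: 6+0-7=0
First extinction: pred at step 1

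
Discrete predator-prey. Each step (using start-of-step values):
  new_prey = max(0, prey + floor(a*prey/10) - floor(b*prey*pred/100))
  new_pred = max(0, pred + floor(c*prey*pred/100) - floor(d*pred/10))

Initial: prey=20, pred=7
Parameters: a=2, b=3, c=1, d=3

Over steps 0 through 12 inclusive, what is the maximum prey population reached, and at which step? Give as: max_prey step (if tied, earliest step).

Answer: 23 4

Derivation:
Step 1: prey: 20+4-4=20; pred: 7+1-2=6
Step 2: prey: 20+4-3=21; pred: 6+1-1=6
Step 3: prey: 21+4-3=22; pred: 6+1-1=6
Step 4: prey: 22+4-3=23; pred: 6+1-1=6
Step 5: prey: 23+4-4=23; pred: 6+1-1=6
Step 6: prey: 23+4-4=23; pred: 6+1-1=6
Step 7: prey: 23+4-4=23; pred: 6+1-1=6
Step 8: prey: 23+4-4=23; pred: 6+1-1=6
Step 9: prey: 23+4-4=23; pred: 6+1-1=6
Step 10: prey: 23+4-4=23; pred: 6+1-1=6
Step 11: prey: 23+4-4=23; pred: 6+1-1=6
Step 12: prey: 23+4-4=23; pred: 6+1-1=6
Max prey = 23 at step 4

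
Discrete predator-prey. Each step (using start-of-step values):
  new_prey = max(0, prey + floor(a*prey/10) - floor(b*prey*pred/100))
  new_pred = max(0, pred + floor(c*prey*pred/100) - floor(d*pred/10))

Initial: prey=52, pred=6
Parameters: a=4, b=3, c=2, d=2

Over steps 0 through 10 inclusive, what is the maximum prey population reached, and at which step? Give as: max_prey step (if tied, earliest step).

Step 1: prey: 52+20-9=63; pred: 6+6-1=11
Step 2: prey: 63+25-20=68; pred: 11+13-2=22
Step 3: prey: 68+27-44=51; pred: 22+29-4=47
Step 4: prey: 51+20-71=0; pred: 47+47-9=85
Step 5: prey: 0+0-0=0; pred: 85+0-17=68
Step 6: prey: 0+0-0=0; pred: 68+0-13=55
Step 7: prey: 0+0-0=0; pred: 55+0-11=44
Step 8: prey: 0+0-0=0; pred: 44+0-8=36
Step 9: prey: 0+0-0=0; pred: 36+0-7=29
Step 10: prey: 0+0-0=0; pred: 29+0-5=24
Max prey = 68 at step 2

Answer: 68 2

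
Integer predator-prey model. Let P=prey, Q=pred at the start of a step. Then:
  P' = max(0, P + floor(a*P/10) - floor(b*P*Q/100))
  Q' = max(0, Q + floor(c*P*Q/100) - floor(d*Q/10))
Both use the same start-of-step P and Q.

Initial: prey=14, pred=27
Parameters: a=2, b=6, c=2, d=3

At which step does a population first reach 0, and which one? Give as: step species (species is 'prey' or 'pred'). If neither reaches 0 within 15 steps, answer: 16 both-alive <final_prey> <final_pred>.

Answer: 1 prey

Derivation:
Step 1: prey: 14+2-22=0; pred: 27+7-8=26
First extinction: prey at step 1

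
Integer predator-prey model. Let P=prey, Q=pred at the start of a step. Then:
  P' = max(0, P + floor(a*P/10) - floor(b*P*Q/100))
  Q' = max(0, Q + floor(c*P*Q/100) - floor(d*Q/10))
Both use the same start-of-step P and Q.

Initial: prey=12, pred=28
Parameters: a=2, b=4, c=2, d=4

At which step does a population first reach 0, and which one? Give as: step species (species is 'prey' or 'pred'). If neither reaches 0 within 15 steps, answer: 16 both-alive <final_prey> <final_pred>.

Step 1: prey: 12+2-13=1; pred: 28+6-11=23
Step 2: prey: 1+0-0=1; pred: 23+0-9=14
Step 3: prey: 1+0-0=1; pred: 14+0-5=9
Step 4: prey: 1+0-0=1; pred: 9+0-3=6
Step 5: prey: 1+0-0=1; pred: 6+0-2=4
Step 6: prey: 1+0-0=1; pred: 4+0-1=3
Step 7: prey: 1+0-0=1; pred: 3+0-1=2
Step 8: prey: 1+0-0=1; pred: 2+0-0=2
Steps 9-15: state stable at prey=1, pred=2 (no change)
No extinction within 15 steps

Answer: 16 both-alive 1 2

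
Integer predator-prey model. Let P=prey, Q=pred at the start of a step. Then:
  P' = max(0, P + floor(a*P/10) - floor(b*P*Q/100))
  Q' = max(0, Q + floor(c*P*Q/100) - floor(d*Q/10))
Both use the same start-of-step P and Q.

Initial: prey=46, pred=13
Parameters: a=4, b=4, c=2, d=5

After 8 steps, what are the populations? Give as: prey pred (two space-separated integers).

Answer: 7 2

Derivation:
Step 1: prey: 46+18-23=41; pred: 13+11-6=18
Step 2: prey: 41+16-29=28; pred: 18+14-9=23
Step 3: prey: 28+11-25=14; pred: 23+12-11=24
Step 4: prey: 14+5-13=6; pred: 24+6-12=18
Step 5: prey: 6+2-4=4; pred: 18+2-9=11
Step 6: prey: 4+1-1=4; pred: 11+0-5=6
Step 7: prey: 4+1-0=5; pred: 6+0-3=3
Step 8: prey: 5+2-0=7; pred: 3+0-1=2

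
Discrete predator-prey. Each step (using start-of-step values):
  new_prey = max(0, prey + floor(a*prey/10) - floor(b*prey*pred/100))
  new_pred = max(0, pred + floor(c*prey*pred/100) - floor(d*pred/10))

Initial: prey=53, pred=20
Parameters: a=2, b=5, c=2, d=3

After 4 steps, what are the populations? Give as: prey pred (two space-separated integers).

Answer: 0 17

Derivation:
Step 1: prey: 53+10-53=10; pred: 20+21-6=35
Step 2: prey: 10+2-17=0; pred: 35+7-10=32
Step 3: prey: 0+0-0=0; pred: 32+0-9=23
Step 4: prey: 0+0-0=0; pred: 23+0-6=17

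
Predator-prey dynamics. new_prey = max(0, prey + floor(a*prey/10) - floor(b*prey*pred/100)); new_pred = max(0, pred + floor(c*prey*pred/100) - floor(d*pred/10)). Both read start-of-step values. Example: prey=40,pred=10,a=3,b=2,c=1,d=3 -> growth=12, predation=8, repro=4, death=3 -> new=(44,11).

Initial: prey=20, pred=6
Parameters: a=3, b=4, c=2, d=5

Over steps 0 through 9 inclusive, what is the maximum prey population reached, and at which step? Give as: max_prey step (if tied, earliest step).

Answer: 38 8

Derivation:
Step 1: prey: 20+6-4=22; pred: 6+2-3=5
Step 2: prey: 22+6-4=24; pred: 5+2-2=5
Step 3: prey: 24+7-4=27; pred: 5+2-2=5
Step 4: prey: 27+8-5=30; pred: 5+2-2=5
Step 5: prey: 30+9-6=33; pred: 5+3-2=6
Step 6: prey: 33+9-7=35; pred: 6+3-3=6
Step 7: prey: 35+10-8=37; pred: 6+4-3=7
Step 8: prey: 37+11-10=38; pred: 7+5-3=9
Step 9: prey: 38+11-13=36; pred: 9+6-4=11
Max prey = 38 at step 8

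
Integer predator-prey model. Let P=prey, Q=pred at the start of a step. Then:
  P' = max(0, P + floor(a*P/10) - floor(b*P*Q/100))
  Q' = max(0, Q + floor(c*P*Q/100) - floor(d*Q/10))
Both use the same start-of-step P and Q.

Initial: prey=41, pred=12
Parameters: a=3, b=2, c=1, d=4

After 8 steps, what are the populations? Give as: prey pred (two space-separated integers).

Answer: 42 20

Derivation:
Step 1: prey: 41+12-9=44; pred: 12+4-4=12
Step 2: prey: 44+13-10=47; pred: 12+5-4=13
Step 3: prey: 47+14-12=49; pred: 13+6-5=14
Step 4: prey: 49+14-13=50; pred: 14+6-5=15
Step 5: prey: 50+15-15=50; pred: 15+7-6=16
Step 6: prey: 50+15-16=49; pred: 16+8-6=18
Step 7: prey: 49+14-17=46; pred: 18+8-7=19
Step 8: prey: 46+13-17=42; pred: 19+8-7=20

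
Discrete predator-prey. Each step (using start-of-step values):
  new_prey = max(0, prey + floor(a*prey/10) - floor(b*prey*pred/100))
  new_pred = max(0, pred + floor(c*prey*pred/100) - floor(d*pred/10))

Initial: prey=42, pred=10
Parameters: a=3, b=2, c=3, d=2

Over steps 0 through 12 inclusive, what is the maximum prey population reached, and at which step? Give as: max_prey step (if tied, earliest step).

Answer: 46 1

Derivation:
Step 1: prey: 42+12-8=46; pred: 10+12-2=20
Step 2: prey: 46+13-18=41; pred: 20+27-4=43
Step 3: prey: 41+12-35=18; pred: 43+52-8=87
Step 4: prey: 18+5-31=0; pred: 87+46-17=116
Step 5: prey: 0+0-0=0; pred: 116+0-23=93
Step 6: prey: 0+0-0=0; pred: 93+0-18=75
Step 7: prey: 0+0-0=0; pred: 75+0-15=60
Step 8: prey: 0+0-0=0; pred: 60+0-12=48
Step 9: prey: 0+0-0=0; pred: 48+0-9=39
Step 10: prey: 0+0-0=0; pred: 39+0-7=32
Step 11: prey: 0+0-0=0; pred: 32+0-6=26
Step 12: prey: 0+0-0=0; pred: 26+0-5=21
Max prey = 46 at step 1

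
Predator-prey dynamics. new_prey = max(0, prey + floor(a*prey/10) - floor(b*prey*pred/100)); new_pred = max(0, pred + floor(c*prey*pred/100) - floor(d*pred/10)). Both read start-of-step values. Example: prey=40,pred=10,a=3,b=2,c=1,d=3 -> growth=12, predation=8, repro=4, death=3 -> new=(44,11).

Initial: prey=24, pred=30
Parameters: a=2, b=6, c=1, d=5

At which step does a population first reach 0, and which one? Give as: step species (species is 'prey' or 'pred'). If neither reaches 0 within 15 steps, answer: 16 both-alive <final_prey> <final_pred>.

Answer: 1 prey

Derivation:
Step 1: prey: 24+4-43=0; pred: 30+7-15=22
First extinction: prey at step 1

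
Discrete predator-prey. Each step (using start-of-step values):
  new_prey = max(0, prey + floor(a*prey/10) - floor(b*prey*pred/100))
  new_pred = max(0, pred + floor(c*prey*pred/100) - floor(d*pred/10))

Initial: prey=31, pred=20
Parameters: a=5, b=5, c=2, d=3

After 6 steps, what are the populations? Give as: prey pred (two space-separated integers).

Answer: 0 7

Derivation:
Step 1: prey: 31+15-31=15; pred: 20+12-6=26
Step 2: prey: 15+7-19=3; pred: 26+7-7=26
Step 3: prey: 3+1-3=1; pred: 26+1-7=20
Step 4: prey: 1+0-1=0; pred: 20+0-6=14
Step 5: prey: 0+0-0=0; pred: 14+0-4=10
Step 6: prey: 0+0-0=0; pred: 10+0-3=7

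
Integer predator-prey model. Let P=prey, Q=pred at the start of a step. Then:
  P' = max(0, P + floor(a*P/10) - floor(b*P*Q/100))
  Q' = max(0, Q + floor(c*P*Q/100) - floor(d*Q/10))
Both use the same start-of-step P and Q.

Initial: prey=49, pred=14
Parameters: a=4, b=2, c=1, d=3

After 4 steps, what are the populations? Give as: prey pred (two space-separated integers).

Answer: 53 34

Derivation:
Step 1: prey: 49+19-13=55; pred: 14+6-4=16
Step 2: prey: 55+22-17=60; pred: 16+8-4=20
Step 3: prey: 60+24-24=60; pred: 20+12-6=26
Step 4: prey: 60+24-31=53; pred: 26+15-7=34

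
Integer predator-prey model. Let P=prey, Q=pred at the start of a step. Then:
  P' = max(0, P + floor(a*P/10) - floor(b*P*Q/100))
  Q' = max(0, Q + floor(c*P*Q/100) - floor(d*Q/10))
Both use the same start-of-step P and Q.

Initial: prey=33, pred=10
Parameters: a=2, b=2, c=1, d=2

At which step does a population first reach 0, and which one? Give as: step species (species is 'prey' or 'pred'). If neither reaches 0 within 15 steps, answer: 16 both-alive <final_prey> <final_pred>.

Answer: 16 both-alive 10 10

Derivation:
Step 1: prey: 33+6-6=33; pred: 10+3-2=11
Step 2: prey: 33+6-7=32; pred: 11+3-2=12
Step 3: prey: 32+6-7=31; pred: 12+3-2=13
Step 4: prey: 31+6-8=29; pred: 13+4-2=15
Step 5: prey: 29+5-8=26; pred: 15+4-3=16
Step 6: prey: 26+5-8=23; pred: 16+4-3=17
Step 7: prey: 23+4-7=20; pred: 17+3-3=17
Step 8: prey: 20+4-6=18; pred: 17+3-3=17
Step 9: prey: 18+3-6=15; pred: 17+3-3=17
Step 10: prey: 15+3-5=13; pred: 17+2-3=16
Step 11: prey: 13+2-4=11; pred: 16+2-3=15
Step 12: prey: 11+2-3=10; pred: 15+1-3=13
Step 13: prey: 10+2-2=10; pred: 13+1-2=12
Step 14: prey: 10+2-2=10; pred: 12+1-2=11
Step 15: prey: 10+2-2=10; pred: 11+1-2=10
No extinction within 15 steps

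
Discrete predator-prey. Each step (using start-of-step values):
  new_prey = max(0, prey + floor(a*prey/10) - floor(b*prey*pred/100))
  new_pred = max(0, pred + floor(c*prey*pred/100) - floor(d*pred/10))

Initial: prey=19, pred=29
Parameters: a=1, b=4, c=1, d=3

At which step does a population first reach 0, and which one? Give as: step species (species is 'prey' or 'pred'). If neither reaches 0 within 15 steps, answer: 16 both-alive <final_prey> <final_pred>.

Step 1: prey: 19+1-22=0; pred: 29+5-8=26
First extinction: prey at step 1

Answer: 1 prey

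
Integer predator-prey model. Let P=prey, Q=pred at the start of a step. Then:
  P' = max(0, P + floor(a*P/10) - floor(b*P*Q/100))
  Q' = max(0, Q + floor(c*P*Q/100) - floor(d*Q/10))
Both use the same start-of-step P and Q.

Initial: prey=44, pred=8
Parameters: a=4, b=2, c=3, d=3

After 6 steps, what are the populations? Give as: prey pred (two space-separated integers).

Answer: 0 83

Derivation:
Step 1: prey: 44+17-7=54; pred: 8+10-2=16
Step 2: prey: 54+21-17=58; pred: 16+25-4=37
Step 3: prey: 58+23-42=39; pred: 37+64-11=90
Step 4: prey: 39+15-70=0; pred: 90+105-27=168
Step 5: prey: 0+0-0=0; pred: 168+0-50=118
Step 6: prey: 0+0-0=0; pred: 118+0-35=83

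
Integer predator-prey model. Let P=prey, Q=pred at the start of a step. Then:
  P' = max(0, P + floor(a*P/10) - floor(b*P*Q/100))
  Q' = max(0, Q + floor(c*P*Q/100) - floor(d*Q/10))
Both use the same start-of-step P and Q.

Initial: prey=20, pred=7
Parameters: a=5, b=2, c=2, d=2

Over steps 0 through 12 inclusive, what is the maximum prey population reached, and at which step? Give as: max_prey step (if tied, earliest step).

Step 1: prey: 20+10-2=28; pred: 7+2-1=8
Step 2: prey: 28+14-4=38; pred: 8+4-1=11
Step 3: prey: 38+19-8=49; pred: 11+8-2=17
Step 4: prey: 49+24-16=57; pred: 17+16-3=30
Step 5: prey: 57+28-34=51; pred: 30+34-6=58
Step 6: prey: 51+25-59=17; pred: 58+59-11=106
Step 7: prey: 17+8-36=0; pred: 106+36-21=121
Step 8: prey: 0+0-0=0; pred: 121+0-24=97
Step 9: prey: 0+0-0=0; pred: 97+0-19=78
Step 10: prey: 0+0-0=0; pred: 78+0-15=63
Step 11: prey: 0+0-0=0; pred: 63+0-12=51
Step 12: prey: 0+0-0=0; pred: 51+0-10=41
Max prey = 57 at step 4

Answer: 57 4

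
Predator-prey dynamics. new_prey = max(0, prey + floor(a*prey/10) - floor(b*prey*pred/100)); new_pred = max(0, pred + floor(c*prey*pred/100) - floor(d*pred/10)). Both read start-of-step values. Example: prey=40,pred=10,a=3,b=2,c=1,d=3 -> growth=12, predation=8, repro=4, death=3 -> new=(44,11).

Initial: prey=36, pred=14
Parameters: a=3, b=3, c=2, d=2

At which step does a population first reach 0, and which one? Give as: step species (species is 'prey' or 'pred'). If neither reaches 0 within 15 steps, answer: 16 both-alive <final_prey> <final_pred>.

Answer: 5 prey

Derivation:
Step 1: prey: 36+10-15=31; pred: 14+10-2=22
Step 2: prey: 31+9-20=20; pred: 22+13-4=31
Step 3: prey: 20+6-18=8; pred: 31+12-6=37
Step 4: prey: 8+2-8=2; pred: 37+5-7=35
Step 5: prey: 2+0-2=0; pred: 35+1-7=29
First extinction: prey at step 5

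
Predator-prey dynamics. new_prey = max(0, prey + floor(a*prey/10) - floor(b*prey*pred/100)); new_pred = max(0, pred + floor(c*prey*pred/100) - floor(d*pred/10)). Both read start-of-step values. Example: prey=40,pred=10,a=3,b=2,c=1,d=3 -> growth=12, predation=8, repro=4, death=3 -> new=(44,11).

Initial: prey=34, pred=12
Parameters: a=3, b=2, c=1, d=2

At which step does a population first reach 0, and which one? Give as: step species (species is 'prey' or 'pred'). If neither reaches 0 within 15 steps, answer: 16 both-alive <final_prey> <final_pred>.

Step 1: prey: 34+10-8=36; pred: 12+4-2=14
Step 2: prey: 36+10-10=36; pred: 14+5-2=17
Step 3: prey: 36+10-12=34; pred: 17+6-3=20
Step 4: prey: 34+10-13=31; pred: 20+6-4=22
Step 5: prey: 31+9-13=27; pred: 22+6-4=24
Step 6: prey: 27+8-12=23; pred: 24+6-4=26
Step 7: prey: 23+6-11=18; pred: 26+5-5=26
Step 8: prey: 18+5-9=14; pred: 26+4-5=25
Step 9: prey: 14+4-7=11; pred: 25+3-5=23
Step 10: prey: 11+3-5=9; pred: 23+2-4=21
Step 11: prey: 9+2-3=8; pred: 21+1-4=18
Step 12: prey: 8+2-2=8; pred: 18+1-3=16
Step 13: prey: 8+2-2=8; pred: 16+1-3=14
Step 14: prey: 8+2-2=8; pred: 14+1-2=13
Step 15: prey: 8+2-2=8; pred: 13+1-2=12
No extinction within 15 steps

Answer: 16 both-alive 8 12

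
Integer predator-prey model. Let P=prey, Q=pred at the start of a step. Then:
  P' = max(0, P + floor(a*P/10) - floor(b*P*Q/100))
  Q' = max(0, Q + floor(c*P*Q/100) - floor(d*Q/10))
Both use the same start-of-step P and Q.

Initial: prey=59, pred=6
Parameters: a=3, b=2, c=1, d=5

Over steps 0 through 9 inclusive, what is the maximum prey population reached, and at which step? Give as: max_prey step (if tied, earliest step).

Step 1: prey: 59+17-7=69; pred: 6+3-3=6
Step 2: prey: 69+20-8=81; pred: 6+4-3=7
Step 3: prey: 81+24-11=94; pred: 7+5-3=9
Step 4: prey: 94+28-16=106; pred: 9+8-4=13
Step 5: prey: 106+31-27=110; pred: 13+13-6=20
Step 6: prey: 110+33-44=99; pred: 20+22-10=32
Step 7: prey: 99+29-63=65; pred: 32+31-16=47
Step 8: prey: 65+19-61=23; pred: 47+30-23=54
Step 9: prey: 23+6-24=5; pred: 54+12-27=39
Max prey = 110 at step 5

Answer: 110 5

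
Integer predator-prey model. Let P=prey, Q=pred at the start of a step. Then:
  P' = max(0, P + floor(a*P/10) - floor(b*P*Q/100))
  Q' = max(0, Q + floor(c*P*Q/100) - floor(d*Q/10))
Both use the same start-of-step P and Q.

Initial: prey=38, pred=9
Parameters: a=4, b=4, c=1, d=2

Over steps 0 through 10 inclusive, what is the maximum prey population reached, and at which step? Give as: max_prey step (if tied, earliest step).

Answer: 40 1

Derivation:
Step 1: prey: 38+15-13=40; pred: 9+3-1=11
Step 2: prey: 40+16-17=39; pred: 11+4-2=13
Step 3: prey: 39+15-20=34; pred: 13+5-2=16
Step 4: prey: 34+13-21=26; pred: 16+5-3=18
Step 5: prey: 26+10-18=18; pred: 18+4-3=19
Step 6: prey: 18+7-13=12; pred: 19+3-3=19
Step 7: prey: 12+4-9=7; pred: 19+2-3=18
Step 8: prey: 7+2-5=4; pred: 18+1-3=16
Step 9: prey: 4+1-2=3; pred: 16+0-3=13
Step 10: prey: 3+1-1=3; pred: 13+0-2=11
Max prey = 40 at step 1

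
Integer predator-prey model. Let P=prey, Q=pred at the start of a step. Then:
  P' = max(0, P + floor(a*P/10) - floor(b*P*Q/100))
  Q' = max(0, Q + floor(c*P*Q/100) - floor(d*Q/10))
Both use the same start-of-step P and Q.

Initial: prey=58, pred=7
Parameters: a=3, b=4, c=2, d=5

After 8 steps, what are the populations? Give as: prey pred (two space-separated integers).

Answer: 1 2

Derivation:
Step 1: prey: 58+17-16=59; pred: 7+8-3=12
Step 2: prey: 59+17-28=48; pred: 12+14-6=20
Step 3: prey: 48+14-38=24; pred: 20+19-10=29
Step 4: prey: 24+7-27=4; pred: 29+13-14=28
Step 5: prey: 4+1-4=1; pred: 28+2-14=16
Step 6: prey: 1+0-0=1; pred: 16+0-8=8
Step 7: prey: 1+0-0=1; pred: 8+0-4=4
Step 8: prey: 1+0-0=1; pred: 4+0-2=2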